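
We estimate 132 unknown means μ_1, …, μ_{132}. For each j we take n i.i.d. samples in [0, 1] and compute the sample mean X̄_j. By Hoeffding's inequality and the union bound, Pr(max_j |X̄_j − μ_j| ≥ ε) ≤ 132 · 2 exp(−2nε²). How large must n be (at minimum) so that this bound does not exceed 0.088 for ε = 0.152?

174

Need 2·132·exp(−2nε²) ≤ 0.088, i.e. exp(−2nε²) ≤ 0.088/264.
So 2nε² ≥ ln(264/0.088) = 8.006368.
Hence n ≥ 8.006368/(2·0.152²) = 173.268.
The smallest integer n is 174.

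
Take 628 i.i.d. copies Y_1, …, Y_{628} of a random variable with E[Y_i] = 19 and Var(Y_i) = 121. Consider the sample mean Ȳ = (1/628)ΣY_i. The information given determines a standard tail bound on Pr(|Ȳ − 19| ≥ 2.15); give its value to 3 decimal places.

0.042

With mean and variance of each term known, Chebyshev's inequality bounds the deviation of the sum (or sample mean).
Var(Ȳ) = Var(Y_i)/n = 121/628 = 0.19268.
Chebyshev: Pr(|Ȳ − 19| ≥ 2.15) ≤ Var(Ȳ)/(2.15)² = 121/(628·2.15²) = 0.0417.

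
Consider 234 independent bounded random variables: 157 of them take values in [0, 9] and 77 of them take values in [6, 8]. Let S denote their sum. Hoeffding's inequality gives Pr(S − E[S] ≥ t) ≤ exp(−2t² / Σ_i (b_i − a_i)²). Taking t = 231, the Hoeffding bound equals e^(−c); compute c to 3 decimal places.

8.194

Σ(b_i − a_i)² = 157·9² + 77·2² = 13025.
c = 2t² / 13025 = 2·231² / 13025 = 8.1936.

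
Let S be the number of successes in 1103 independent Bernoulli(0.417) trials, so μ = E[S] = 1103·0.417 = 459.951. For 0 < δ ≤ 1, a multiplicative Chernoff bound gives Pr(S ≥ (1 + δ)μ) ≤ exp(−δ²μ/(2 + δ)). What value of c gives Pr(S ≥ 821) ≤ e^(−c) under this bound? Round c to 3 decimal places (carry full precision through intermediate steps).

101.765

Write 821 = (1 + δ)μ, so δ = 821/459.951 − 1 = 0.7849727…
Then the exponent is δ²μ/(2 + δ) = (821 − μ)² / (μ·(2 + δ)) = 101.765314.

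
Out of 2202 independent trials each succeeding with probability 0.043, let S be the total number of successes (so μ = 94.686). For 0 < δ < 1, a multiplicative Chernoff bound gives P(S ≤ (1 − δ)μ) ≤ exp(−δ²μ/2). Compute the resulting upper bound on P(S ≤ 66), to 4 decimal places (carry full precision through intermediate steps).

Write 66 = (1 − δ)μ, so δ = 1 − 66/94.686 = 0.3029593…
Then the exponent is δ²μ/2 = (μ − 66)²/(2μ) = 4.345345.
Bound = exp(−4.345345) = 0.01297.

0.0130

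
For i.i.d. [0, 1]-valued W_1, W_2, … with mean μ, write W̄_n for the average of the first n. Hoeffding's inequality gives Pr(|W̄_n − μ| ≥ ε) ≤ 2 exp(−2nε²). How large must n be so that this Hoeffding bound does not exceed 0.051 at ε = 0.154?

78

Require 2·exp(−2nε²) ≤ 0.051, i.e. 2nε² ≥ ln(2/0.051) = 3.669077.
So n ≥ 3.669077 / (2·0.154²) = 77.354.
The smallest integer n is 78.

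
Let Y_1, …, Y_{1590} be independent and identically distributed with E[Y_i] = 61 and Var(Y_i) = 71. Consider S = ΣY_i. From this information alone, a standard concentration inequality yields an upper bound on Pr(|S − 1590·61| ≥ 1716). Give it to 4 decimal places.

0.0383

With mean and variance of each term known, Chebyshev's inequality bounds the deviation of the sum (or sample mean).
Var(S) = n·Var(Y_i) = 1590·71 = 112890.
Chebyshev: Pr(|S − 1590·61| ≥ 1716) ≤ Var(S)/1716² = 112890/2944656 = 0.0383.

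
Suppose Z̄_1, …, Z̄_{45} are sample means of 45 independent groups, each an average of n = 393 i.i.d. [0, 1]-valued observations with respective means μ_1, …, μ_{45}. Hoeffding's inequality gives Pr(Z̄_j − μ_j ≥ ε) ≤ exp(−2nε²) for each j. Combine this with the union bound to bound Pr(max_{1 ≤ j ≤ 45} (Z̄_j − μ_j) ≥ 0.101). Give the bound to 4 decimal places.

0.0148

Per-experiment Hoeffding bound: exp(−2·393·0.101²) = exp(−8.01799) = 0.00032948.
Union bound over 45 events: 45·0.00032948 = 0.01483.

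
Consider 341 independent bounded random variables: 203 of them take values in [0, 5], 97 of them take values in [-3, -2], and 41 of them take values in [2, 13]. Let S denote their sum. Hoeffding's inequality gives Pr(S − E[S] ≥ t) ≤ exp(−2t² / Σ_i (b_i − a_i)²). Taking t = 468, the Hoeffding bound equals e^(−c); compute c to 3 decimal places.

43.230

Σ(b_i − a_i)² = 203·5² + 97·1² + 41·11² = 10133.
c = 2t² / 10133 = 2·468² / 10133 = 43.2298.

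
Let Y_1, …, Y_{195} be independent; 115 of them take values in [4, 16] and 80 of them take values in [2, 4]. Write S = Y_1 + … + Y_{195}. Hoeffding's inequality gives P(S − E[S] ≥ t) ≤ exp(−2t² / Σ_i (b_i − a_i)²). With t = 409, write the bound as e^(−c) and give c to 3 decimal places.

19.820

Σ(b_i − a_i)² = 115·12² + 80·2² = 16880.
c = 2t² / 16880 = 2·409² / 16880 = 19.8200.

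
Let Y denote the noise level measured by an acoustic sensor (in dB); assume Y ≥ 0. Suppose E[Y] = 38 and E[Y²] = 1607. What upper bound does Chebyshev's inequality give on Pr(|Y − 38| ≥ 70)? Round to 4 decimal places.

Var(Y) = E[Y²] − (E[Y])² = 1607 − 1444 = 163.
Chebyshev's inequality: Pr(|Y − μ| ≥ t) ≤ Var(Y)/t² = 163/4900 = 0.0333.

0.0333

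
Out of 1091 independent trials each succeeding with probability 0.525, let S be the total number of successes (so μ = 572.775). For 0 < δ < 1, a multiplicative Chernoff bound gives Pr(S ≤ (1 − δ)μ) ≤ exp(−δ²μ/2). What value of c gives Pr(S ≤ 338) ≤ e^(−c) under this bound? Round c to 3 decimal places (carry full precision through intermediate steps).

Write 338 = (1 − δ)μ, so δ = 1 − 338/572.775 = 0.4098904…
Then the exponent is δ²μ/2 = (μ − 338)²/(2μ) = 48.116015.

48.116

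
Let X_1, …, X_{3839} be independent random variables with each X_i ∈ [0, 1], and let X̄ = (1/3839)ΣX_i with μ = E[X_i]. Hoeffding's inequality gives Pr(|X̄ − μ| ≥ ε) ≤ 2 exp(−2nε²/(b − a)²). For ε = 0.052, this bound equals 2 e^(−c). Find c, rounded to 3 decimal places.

20.761

c = 2nε²/(b − a)² = 2·3839·0.052² / 1² = 20.7613.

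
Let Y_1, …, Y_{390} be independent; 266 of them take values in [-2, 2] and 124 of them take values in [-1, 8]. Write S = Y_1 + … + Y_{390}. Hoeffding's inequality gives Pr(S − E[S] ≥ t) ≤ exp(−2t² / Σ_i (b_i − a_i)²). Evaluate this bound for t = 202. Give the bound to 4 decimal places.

0.0033

Σ(b_i − a_i)² = 266·4² + 124·9² = 14300.
Exponent = 2·202² / 14300 = 5.70685.
Bound = exp(−5.70685) = 0.00332.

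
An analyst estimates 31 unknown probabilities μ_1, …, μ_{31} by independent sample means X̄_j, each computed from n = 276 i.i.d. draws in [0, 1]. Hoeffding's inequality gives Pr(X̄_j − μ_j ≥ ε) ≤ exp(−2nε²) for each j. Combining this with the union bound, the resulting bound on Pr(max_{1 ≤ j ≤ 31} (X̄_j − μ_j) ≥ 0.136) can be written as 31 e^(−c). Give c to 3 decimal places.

Union bound over the 31 events: Pr(max_{1 ≤ j ≤ 31} (X̄_j − μ_j) ≥ 0.136) ≤ 31·exp(−2nε²) = 31 exp(−2·276·0.136²).
So c = 2·276·0.136² = 10.2098.

10.210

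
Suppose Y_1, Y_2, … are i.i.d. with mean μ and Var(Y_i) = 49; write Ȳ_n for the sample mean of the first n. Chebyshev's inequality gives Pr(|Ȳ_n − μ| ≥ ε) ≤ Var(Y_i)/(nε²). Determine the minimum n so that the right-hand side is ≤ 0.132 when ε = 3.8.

Require 49/(n·3.8²) ≤ 0.132, i.e. n ≥ 49/(0.132·3.8²) = 25.707.
The smallest integer n is 26.

26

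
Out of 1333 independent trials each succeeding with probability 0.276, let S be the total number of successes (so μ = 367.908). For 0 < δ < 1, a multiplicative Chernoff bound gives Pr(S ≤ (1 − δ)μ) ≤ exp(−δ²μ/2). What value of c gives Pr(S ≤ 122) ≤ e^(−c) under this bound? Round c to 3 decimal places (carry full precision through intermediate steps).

82.182

Write 122 = (1 − δ)μ, so δ = 1 − 122/367.908 = 0.6683954…
Then the exponent is δ²μ/2 = (μ − 122)²/(2μ) = 82.181883.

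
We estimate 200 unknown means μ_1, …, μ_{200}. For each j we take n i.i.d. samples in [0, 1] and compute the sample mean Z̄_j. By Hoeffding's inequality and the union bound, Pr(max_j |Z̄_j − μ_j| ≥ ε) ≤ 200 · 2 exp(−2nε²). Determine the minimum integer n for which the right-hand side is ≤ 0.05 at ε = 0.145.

Need 2·200·exp(−2nε²) ≤ 0.05, i.e. exp(−2nε²) ≤ 0.05/400.
So 2nε² ≥ ln(400/0.05) = 8.987197.
Hence n ≥ 8.987197/(2·0.145²) = 213.726.
The smallest integer n is 214.

214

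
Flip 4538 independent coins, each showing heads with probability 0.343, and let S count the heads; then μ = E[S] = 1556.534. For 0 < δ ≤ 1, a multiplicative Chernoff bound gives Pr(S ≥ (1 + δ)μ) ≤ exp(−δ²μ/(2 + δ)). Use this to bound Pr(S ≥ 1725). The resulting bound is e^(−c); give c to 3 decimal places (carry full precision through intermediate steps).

Write 1725 = (1 + δ)μ, so δ = 1725/1556.534 − 1 = 0.1082315…
Then the exponent is δ²μ/(2 + δ) = (1725 − μ)² / (μ·(2 + δ)) = 8.648636.

8.649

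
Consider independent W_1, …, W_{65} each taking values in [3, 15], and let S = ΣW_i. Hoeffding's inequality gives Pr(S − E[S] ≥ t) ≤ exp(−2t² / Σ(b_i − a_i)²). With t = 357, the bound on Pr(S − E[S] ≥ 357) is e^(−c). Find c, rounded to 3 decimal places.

27.233

Σ(b_i − a_i)² = 65·(12)² = 9360.
c = 2t²/9360 = 2·357²/9360 = 27.2327.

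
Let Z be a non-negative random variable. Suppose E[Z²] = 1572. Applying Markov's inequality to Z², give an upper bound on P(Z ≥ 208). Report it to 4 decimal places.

Since Z ≥ 0, the event {Z ≥ 208} is the same as {Z² ≥ 43264}.
Markov's inequality applied to Z² gives P(Z² ≥ 43264) ≤ E[Z²]/43264 = 1572/43264 = 0.0363.

0.0363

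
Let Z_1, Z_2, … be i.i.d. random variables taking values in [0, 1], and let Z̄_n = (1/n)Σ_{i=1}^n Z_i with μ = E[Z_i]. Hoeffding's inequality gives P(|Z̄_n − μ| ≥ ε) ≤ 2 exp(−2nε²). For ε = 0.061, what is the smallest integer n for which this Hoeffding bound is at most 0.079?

Require 2·exp(−2nε²) ≤ 0.079, i.e. 2nε² ≥ ln(2/0.079) = 3.231455.
So n ≥ 3.231455 / (2·0.061²) = 434.219.
The smallest integer n is 435.

435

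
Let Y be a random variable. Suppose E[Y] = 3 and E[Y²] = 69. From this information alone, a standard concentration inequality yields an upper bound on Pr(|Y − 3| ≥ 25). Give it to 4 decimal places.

The first two moments determine the variance, so Chebyshev's inequality is the sharpest standard bound available.
Var(Y) = E[Y²] − (E[Y])² = 69 − 9 = 60.
Chebyshev's inequality: Pr(|Y − μ| ≥ t) ≤ Var(Y)/t² = 60/625 = 0.0960.

0.0960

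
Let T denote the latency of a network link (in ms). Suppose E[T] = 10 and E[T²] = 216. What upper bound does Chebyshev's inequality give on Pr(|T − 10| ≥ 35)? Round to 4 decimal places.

0.0947

Var(T) = E[T²] − (E[T])² = 216 − 100 = 116.
Chebyshev's inequality: Pr(|T − μ| ≥ t) ≤ Var(T)/t² = 116/1225 = 0.0947.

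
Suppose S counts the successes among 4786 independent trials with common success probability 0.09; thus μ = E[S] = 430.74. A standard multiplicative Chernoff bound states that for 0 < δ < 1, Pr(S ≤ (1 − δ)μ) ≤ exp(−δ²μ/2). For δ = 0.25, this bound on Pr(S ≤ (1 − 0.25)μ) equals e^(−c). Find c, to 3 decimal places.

c = δ²μ/2 = 0.25²·430.74/2 = 13.4606.

13.461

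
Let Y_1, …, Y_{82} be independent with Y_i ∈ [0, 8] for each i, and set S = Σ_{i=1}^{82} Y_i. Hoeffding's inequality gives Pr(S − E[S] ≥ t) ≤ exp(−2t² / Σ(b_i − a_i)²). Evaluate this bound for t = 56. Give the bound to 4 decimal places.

0.3027

Σ(b_i − a_i)² = 82·(8)² = 5248.
Exponent = 2·56²/5248 = 1.1951.
Bound = exp(−1.1951) = 0.30267.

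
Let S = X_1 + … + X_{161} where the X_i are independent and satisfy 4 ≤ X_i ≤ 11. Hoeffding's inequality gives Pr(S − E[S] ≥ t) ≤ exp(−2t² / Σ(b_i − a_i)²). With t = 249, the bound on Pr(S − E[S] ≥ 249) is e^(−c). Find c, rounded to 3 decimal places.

Σ(b_i − a_i)² = 161·(7)² = 7889.
c = 2t²/7889 = 2·249²/7889 = 15.7183.

15.718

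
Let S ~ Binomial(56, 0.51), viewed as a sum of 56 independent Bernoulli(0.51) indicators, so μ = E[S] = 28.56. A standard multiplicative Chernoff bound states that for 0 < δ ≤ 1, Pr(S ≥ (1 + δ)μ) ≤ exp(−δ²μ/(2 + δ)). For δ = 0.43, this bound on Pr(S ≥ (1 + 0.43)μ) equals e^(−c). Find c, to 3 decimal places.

c = δ²μ/(2 + δ) = 0.43²·28.56/(2 + 0.43) = 2.1731.

2.173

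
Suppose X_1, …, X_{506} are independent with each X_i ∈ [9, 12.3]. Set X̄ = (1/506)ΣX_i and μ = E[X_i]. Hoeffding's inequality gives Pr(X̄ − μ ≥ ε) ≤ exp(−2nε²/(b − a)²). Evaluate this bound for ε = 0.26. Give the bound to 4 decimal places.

Exponent: 2nε²/(b − a)² = 2·506·0.26² / 3.3² = 6.28202.
Bound = exp(−6.28202) = 0.00187.

0.0019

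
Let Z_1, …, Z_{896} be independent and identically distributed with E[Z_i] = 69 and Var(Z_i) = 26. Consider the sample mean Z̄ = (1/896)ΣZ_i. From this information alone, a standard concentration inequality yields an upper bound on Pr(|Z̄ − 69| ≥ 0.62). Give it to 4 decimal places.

0.0755

With mean and variance of each term known, Chebyshev's inequality bounds the deviation of the sum (or sample mean).
Var(Z̄) = Var(Z_i)/n = 26/896 = 0.029018.
Chebyshev: Pr(|Z̄ − 69| ≥ 0.62) ≤ Var(Z̄)/(0.62)² = 26/(896·0.62²) = 0.0755.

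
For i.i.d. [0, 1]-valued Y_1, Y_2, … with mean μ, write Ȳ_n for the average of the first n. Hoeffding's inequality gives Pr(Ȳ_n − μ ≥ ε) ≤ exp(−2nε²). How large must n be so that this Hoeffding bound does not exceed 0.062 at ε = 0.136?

76

Require exp(−2nε²) ≤ 0.062, i.e. 2nε² ≥ ln(1/0.062) = 2.780621.
So n ≥ 2.780621 / (2·0.136²) = 75.168.
The smallest integer n is 76.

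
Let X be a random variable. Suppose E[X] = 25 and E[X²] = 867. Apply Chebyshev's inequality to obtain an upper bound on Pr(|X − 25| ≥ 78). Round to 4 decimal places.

Var(X) = E[X²] − (E[X])² = 867 − 625 = 242.
Chebyshev's inequality: Pr(|X − μ| ≥ t) ≤ Var(X)/t² = 242/6084 = 0.0398.

0.0398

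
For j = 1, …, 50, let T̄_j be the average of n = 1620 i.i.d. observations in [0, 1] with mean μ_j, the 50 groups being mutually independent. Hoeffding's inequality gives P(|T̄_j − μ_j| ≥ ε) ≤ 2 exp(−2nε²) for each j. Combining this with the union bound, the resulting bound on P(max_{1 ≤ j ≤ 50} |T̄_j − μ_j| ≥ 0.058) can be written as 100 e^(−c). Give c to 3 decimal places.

Union bound over the 50 events: P(max_{1 ≤ j ≤ 50} |T̄_j − μ_j| ≥ 0.058) ≤ 50·2·exp(−2nε²) = 100 exp(−2·1620·0.058²).
So c = 2·1620·0.058² = 10.8994.

10.899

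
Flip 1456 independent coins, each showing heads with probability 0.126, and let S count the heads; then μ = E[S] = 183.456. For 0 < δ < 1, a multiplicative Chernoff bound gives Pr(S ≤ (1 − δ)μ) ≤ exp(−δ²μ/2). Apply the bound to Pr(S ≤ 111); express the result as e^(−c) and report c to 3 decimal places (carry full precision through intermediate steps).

14.308

Write 111 = (1 − δ)μ, so δ = 1 − 111/183.456 = 0.3949503…
Then the exponent is δ²μ/2 = (μ − 111)²/(2μ) = 14.308259.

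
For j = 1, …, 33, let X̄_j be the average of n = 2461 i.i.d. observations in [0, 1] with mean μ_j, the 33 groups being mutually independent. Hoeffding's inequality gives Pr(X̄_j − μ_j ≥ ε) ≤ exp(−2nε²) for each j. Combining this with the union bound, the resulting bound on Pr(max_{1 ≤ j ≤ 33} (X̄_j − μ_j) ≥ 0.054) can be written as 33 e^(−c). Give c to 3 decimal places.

14.353

Union bound over the 33 events: Pr(max_{1 ≤ j ≤ 33} (X̄_j − μ_j) ≥ 0.054) ≤ 33·exp(−2nε²) = 33 exp(−2·2461·0.054²).
So c = 2·2461·0.054² = 14.3526.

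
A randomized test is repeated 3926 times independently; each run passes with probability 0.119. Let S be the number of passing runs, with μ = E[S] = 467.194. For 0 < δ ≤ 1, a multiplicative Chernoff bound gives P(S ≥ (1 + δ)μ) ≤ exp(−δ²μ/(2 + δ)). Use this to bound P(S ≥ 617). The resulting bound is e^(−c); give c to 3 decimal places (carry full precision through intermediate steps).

Write 617 = (1 + δ)μ, so δ = 617/467.194 − 1 = 0.3206505…
Then the exponent is δ²μ/(2 + δ) = (617 − μ)² / (μ·(2 + δ)) = 20.699098.

20.699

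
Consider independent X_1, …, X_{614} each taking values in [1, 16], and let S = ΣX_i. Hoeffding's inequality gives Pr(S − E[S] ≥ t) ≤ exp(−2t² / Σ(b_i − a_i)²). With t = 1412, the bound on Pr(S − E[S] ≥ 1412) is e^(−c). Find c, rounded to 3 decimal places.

Σ(b_i − a_i)² = 614·(15)² = 138150.
c = 2t²/138150 = 2·1412²/138150 = 28.8635.

28.863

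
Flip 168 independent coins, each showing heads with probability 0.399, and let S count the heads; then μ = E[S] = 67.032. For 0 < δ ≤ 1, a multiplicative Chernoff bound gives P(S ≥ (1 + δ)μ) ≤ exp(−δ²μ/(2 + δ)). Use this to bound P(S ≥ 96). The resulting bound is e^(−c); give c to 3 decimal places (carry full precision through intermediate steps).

Write 96 = (1 + δ)μ, so δ = 96/67.032 − 1 = 0.4321518…
Then the exponent is δ²μ/(2 + δ) = (96 − μ)² / (μ·(2 + δ)) = 5.147119.

5.147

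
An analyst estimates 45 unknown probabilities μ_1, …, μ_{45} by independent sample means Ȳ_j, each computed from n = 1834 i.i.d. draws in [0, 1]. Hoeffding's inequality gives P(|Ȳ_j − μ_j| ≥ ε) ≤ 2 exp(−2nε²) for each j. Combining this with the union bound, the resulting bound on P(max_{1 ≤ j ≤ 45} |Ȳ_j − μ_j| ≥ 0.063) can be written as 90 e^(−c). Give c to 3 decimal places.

14.558

Union bound over the 45 events: P(max_{1 ≤ j ≤ 45} |Ȳ_j − μ_j| ≥ 0.063) ≤ 45·2·exp(−2nε²) = 90 exp(−2·1834·0.063²).
So c = 2·1834·0.063² = 14.5583.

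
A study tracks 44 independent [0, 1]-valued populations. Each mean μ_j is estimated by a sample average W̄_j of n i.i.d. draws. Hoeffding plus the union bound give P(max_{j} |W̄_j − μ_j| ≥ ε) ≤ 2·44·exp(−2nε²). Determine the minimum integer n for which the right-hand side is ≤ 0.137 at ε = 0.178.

103

Need 2·44·exp(−2nε²) ≤ 0.137, i.e. exp(−2nε²) ≤ 0.137/88.
So 2nε² ≥ ln(88/0.137) = 6.465111.
Hence n ≥ 6.465111/(2·0.178²) = 102.025.
The smallest integer n is 103.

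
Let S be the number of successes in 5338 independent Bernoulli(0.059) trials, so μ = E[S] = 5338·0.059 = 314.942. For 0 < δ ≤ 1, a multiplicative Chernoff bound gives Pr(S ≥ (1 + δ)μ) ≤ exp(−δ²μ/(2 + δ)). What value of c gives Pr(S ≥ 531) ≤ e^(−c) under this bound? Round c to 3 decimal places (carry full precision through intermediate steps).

Write 531 = (1 + δ)μ, so δ = 531/314.942 − 1 = 0.6860247…
Then the exponent is δ²μ/(2 + δ) = (531 − μ)² / (μ·(2 + δ)) = 55.182340.

55.182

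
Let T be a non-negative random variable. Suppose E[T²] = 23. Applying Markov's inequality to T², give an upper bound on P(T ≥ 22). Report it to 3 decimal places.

0.048

Since T ≥ 0, the event {T ≥ 22} is the same as {T² ≥ 484}.
Markov's inequality applied to T² gives P(T² ≥ 484) ≤ E[T²]/484 = 23/484 = 0.0475.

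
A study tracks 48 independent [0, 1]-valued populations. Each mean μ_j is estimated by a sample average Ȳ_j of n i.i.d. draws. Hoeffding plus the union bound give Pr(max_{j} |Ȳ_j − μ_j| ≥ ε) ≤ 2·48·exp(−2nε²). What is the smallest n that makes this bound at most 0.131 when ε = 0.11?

Need 2·48·exp(−2nε²) ≤ 0.131, i.e. exp(−2nε²) ≤ 0.131/96.
So 2nε² ≥ ln(96/0.131) = 6.596906.
Hence n ≥ 6.596906/(2·0.11²) = 272.599.
The smallest integer n is 273.

273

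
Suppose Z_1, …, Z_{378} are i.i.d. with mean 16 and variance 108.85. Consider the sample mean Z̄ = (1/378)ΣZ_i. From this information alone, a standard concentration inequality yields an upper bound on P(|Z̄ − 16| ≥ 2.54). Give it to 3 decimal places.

With mean and variance of each term known, Chebyshev's inequality bounds the deviation of the sum (or sample mean).
Var(Z̄) = Var(Z_i)/n = 108.85/378 = 0.28796.
Chebyshev: P(|Z̄ − 16| ≥ 2.54) ≤ Var(Z̄)/(2.54)² = 108.85/(378·2.54²) = 0.0446.

0.045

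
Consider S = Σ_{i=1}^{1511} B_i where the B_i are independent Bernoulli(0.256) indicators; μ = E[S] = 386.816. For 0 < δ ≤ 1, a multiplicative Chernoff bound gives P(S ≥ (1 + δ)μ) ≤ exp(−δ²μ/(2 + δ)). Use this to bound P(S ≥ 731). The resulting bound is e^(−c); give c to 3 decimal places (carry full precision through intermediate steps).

105.977

Write 731 = (1 + δ)μ, so δ = 731/386.816 − 1 = 0.8897874…
Then the exponent is δ²μ/(2 + δ) = (731 − μ)² / (μ·(2 + δ)) = 105.976857.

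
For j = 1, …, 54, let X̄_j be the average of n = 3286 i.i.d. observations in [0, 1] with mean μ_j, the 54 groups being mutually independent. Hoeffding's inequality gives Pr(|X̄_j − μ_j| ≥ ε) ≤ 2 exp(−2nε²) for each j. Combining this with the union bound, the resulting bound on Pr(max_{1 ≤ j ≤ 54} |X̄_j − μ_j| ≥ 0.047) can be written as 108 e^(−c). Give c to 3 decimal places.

14.518

Union bound over the 54 events: Pr(max_{1 ≤ j ≤ 54} |X̄_j − μ_j| ≥ 0.047) ≤ 54·2·exp(−2nε²) = 108 exp(−2·3286·0.047²).
So c = 2·3286·0.047² = 14.5175.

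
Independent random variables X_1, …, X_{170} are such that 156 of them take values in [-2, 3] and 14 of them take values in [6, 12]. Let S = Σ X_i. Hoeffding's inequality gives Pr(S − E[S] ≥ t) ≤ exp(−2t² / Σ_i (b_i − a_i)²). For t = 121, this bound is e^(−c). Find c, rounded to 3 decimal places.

Σ(b_i − a_i)² = 156·5² + 14·6² = 4404.
c = 2t² / 4404 = 2·121² / 4404 = 6.6490.

6.649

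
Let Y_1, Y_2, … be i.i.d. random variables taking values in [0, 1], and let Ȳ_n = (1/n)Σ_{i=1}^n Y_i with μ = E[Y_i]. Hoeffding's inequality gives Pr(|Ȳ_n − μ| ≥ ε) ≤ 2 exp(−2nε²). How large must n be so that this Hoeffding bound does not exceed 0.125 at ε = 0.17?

Require 2·exp(−2nε²) ≤ 0.125, i.e. 2nε² ≥ ln(2/0.125) = 2.772589.
So n ≥ 2.772589 / (2·0.17²) = 47.969.
The smallest integer n is 48.

48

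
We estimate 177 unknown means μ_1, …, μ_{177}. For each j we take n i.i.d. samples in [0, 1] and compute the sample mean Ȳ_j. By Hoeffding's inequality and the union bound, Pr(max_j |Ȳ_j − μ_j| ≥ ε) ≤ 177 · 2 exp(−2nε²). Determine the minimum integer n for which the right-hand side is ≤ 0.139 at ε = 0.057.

Need 2·177·exp(−2nε²) ≤ 0.139, i.e. exp(−2nε²) ≤ 0.139/354.
So 2nε² ≥ ln(354/0.139) = 7.842578.
Hence n ≥ 7.842578/(2·0.057²) = 1206.922.
The smallest integer n is 1207.

1207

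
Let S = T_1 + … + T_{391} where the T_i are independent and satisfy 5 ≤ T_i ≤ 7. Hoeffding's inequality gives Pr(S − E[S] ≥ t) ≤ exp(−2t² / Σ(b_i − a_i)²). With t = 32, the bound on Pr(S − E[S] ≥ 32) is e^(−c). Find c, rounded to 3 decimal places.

1.309

Σ(b_i − a_i)² = 391·(2)² = 1564.
c = 2t²/1564 = 2·32²/1564 = 1.3095.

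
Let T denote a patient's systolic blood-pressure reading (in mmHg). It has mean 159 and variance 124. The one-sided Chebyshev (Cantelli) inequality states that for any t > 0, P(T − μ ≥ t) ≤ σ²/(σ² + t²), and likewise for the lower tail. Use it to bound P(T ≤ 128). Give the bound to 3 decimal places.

0.114

Here σ² = 124 and t = 31, so σ² + t² = 1085.
Cantelli's bound: 124/1085 = 0.1143.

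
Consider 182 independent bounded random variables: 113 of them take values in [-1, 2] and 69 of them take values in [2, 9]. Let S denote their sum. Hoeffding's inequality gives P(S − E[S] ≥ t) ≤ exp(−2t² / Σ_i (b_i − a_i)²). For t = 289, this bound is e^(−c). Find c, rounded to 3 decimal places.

Σ(b_i − a_i)² = 113·3² + 69·7² = 4398.
c = 2t² / 4398 = 2·289² / 4398 = 37.9814.

37.981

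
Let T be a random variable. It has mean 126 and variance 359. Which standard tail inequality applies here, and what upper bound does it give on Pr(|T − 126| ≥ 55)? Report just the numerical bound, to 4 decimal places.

Mean and variance are known, so Chebyshev's inequality applies.
Chebyshev: Pr(|T − μ| ≥ t) ≤ Var(T)/t².
Bound = 359 / 3025 = 0.1187.

0.1187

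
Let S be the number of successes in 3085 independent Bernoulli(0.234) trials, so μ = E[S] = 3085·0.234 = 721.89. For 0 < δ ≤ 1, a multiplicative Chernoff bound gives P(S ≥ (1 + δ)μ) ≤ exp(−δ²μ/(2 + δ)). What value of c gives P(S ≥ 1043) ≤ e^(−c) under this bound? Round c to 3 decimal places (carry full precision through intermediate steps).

58.424

Write 1043 = (1 + δ)μ, so δ = 1043/721.89 − 1 = 0.4448185…
Then the exponent is δ²μ/(2 + δ) = (1043 − μ)² / (μ·(2 + δ)) = 58.423829.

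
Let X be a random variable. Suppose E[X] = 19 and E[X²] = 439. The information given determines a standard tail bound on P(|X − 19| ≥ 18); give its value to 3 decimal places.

0.241

The first two moments determine the variance, so Chebyshev's inequality is the sharpest standard bound available.
Var(X) = E[X²] − (E[X])² = 439 − 361 = 78.
Chebyshev's inequality: P(|X − μ| ≥ t) ≤ Var(X)/t² = 78/324 = 0.2407.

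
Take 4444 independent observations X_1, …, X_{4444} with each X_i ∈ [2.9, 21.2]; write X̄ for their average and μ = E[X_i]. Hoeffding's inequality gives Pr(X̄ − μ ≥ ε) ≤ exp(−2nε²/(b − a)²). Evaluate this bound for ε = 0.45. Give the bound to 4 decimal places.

0.0046

Exponent: 2nε²/(b − a)² = 2·4444·0.45² / 18.3² = 5.37436.
Bound = exp(−5.37436) = 0.00463.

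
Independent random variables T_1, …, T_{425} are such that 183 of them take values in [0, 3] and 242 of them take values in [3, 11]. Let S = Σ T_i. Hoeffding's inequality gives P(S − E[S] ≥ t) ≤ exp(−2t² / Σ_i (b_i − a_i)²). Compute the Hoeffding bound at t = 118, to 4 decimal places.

0.1969

Σ(b_i − a_i)² = 183·3² + 242·8² = 17135.
Exponent = 2·118² / 17135 = 1.62521.
Bound = exp(−1.62521) = 0.19687.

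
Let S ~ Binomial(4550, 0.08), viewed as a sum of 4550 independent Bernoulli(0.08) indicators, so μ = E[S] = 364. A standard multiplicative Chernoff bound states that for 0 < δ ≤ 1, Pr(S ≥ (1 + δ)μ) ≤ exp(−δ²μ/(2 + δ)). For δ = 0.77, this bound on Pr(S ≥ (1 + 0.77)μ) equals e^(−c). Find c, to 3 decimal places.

c = δ²μ/(2 + δ) = 0.77²·364/(2 + 0.77) = 77.9118.

77.912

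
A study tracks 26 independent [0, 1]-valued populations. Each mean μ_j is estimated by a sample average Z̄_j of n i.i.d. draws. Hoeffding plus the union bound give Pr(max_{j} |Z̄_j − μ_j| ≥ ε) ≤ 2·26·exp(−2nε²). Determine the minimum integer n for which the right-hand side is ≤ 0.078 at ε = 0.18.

Need 2·26·exp(−2nε²) ≤ 0.078, i.e. exp(−2nε²) ≤ 0.078/52.
So 2nε² ≥ ln(52/0.078) = 6.502290.
Hence n ≥ 6.502290/(2·0.18²) = 100.344.
The smallest integer n is 101.

101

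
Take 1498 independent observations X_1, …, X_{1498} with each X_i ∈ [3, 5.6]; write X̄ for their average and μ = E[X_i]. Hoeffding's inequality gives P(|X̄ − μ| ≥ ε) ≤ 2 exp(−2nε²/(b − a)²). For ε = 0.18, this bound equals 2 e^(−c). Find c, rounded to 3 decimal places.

14.360

c = 2nε²/(b − a)² = 2·1498·0.18² / 2.6² = 14.3595.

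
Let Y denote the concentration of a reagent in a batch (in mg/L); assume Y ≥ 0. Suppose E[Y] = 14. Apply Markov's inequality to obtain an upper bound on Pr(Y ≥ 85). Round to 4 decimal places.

0.1647

Markov's inequality: for a non-negative random variable, Pr(Y ≥ a) ≤ E[Y]/a.
Here E[Y] = 14 and a = 85, so the bound is 14/85 = 0.1647.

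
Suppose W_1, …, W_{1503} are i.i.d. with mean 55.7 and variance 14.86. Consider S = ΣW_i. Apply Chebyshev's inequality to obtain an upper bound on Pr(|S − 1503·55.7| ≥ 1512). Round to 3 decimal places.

0.010

Var(S) = n·Var(W_i) = 1503·14.86 = 22334.58.
Chebyshev: Pr(|S − 1503·55.7| ≥ 1512) ≤ Var(S)/1512² = 22334.58/2286144 = 0.0098.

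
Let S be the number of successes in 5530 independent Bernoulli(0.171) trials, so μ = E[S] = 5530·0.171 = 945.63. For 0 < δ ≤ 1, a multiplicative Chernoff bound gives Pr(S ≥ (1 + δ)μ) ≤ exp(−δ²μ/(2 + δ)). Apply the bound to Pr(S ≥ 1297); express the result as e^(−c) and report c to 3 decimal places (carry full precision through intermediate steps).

Write 1297 = (1 + δ)μ, so δ = 1297/945.63 − 1 = 0.3715724…
Then the exponent is δ²μ/(2 + δ) = (1297 − μ)² / (μ·(2 + δ)) = 55.051826.

55.052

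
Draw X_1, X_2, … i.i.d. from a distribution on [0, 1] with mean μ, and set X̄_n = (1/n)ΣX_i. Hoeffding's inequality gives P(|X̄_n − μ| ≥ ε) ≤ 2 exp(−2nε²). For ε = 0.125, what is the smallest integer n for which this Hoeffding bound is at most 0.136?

87

Require 2·exp(−2nε²) ≤ 0.136, i.e. 2nε² ≥ ln(2/0.136) = 2.688248.
So n ≥ 2.688248 / (2·0.125²) = 86.024.
The smallest integer n is 87.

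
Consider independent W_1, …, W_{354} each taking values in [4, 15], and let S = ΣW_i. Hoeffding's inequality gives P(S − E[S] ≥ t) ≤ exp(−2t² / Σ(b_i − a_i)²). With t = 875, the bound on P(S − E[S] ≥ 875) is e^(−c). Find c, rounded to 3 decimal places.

Σ(b_i − a_i)² = 354·(11)² = 42834.
c = 2t²/42834 = 2·875²/42834 = 35.7485.

35.748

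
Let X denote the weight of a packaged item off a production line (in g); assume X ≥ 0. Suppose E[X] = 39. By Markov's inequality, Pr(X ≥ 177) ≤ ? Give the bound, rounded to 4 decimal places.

Markov's inequality: for a non-negative random variable, Pr(X ≥ a) ≤ E[X]/a.
Here E[X] = 39 and a = 177, so the bound is 39/177 = 0.2203.

0.2203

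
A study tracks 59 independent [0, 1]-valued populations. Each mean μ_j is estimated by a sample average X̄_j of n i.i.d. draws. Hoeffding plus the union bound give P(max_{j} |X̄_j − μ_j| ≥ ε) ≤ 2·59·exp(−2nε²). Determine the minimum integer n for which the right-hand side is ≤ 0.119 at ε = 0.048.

1498

Need 2·59·exp(−2nε²) ≤ 0.119, i.e. exp(−2nε²) ≤ 0.119/118.
So 2nε² ≥ ln(118/0.119) = 6.899316.
Hence n ≥ 6.899316/(2·0.048²) = 1497.247.
The smallest integer n is 1498.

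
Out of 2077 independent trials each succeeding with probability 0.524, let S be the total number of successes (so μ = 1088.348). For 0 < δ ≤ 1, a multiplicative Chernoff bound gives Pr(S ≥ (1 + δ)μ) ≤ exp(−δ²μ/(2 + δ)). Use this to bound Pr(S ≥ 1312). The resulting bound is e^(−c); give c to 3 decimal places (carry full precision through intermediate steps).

20.839

Write 1312 = (1 + δ)μ, so δ = 1312/1088.348 − 1 = 0.2054968…
Then the exponent is δ²μ/(2 + δ) = (1312 − μ)² / (μ·(2 + δ)) = 20.838736.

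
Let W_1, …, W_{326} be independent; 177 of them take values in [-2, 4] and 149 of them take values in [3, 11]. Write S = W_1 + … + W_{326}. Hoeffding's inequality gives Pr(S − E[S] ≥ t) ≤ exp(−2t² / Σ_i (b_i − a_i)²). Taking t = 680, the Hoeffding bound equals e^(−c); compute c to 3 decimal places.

Σ(b_i − a_i)² = 177·6² + 149·8² = 15908.
c = 2t² / 15908 = 2·680² / 15908 = 58.1343.

58.134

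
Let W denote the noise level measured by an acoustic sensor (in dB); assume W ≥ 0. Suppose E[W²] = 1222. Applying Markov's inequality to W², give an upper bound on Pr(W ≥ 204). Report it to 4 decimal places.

Since W ≥ 0, the event {W ≥ 204} is the same as {W² ≥ 41616}.
Markov's inequality applied to W² gives Pr(W² ≥ 41616) ≤ E[W²]/41616 = 1222/41616 = 0.0294.

0.0294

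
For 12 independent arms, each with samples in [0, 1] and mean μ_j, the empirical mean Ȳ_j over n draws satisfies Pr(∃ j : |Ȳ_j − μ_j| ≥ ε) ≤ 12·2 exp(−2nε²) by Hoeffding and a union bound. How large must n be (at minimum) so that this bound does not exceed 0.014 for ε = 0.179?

117

Need 2·12·exp(−2nε²) ≤ 0.014, i.e. exp(−2nε²) ≤ 0.014/24.
So 2nε² ≥ ln(24/0.014) = 7.446752.
Hence n ≥ 7.446752/(2·0.179²) = 116.207.
The smallest integer n is 117.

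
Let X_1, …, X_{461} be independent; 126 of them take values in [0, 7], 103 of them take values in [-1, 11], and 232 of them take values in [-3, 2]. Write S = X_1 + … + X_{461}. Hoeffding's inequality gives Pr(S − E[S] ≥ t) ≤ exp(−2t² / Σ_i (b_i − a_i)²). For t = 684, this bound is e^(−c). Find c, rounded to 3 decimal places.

34.907

Σ(b_i − a_i)² = 126·7² + 103·12² + 232·5² = 26806.
c = 2t² / 26806 = 2·684² / 26806 = 34.9068.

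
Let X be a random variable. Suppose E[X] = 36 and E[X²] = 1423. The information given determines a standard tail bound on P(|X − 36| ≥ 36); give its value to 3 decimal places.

0.098

The first two moments determine the variance, so Chebyshev's inequality is the sharpest standard bound available.
Var(X) = E[X²] − (E[X])² = 1423 − 1296 = 127.
Chebyshev's inequality: P(|X − μ| ≥ t) ≤ Var(X)/t² = 127/1296 = 0.0980.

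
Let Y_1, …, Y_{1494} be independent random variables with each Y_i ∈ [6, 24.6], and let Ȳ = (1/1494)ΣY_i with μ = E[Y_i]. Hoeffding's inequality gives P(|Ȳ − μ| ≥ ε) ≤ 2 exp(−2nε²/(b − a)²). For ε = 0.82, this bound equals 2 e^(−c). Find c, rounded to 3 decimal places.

c = 2nε²/(b − a)² = 2·1494·0.82² / 18.6² = 5.8074.

5.807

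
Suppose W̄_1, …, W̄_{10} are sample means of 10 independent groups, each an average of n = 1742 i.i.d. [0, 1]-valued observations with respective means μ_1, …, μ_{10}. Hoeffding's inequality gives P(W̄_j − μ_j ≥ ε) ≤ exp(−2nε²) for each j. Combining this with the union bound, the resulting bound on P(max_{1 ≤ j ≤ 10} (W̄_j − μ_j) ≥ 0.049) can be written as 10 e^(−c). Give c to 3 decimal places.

Union bound over the 10 events: P(max_{1 ≤ j ≤ 10} (W̄_j − μ_j) ≥ 0.049) ≤ 10·exp(−2nε²) = 10 exp(−2·1742·0.049²).
So c = 2·1742·0.049² = 8.3651.

8.365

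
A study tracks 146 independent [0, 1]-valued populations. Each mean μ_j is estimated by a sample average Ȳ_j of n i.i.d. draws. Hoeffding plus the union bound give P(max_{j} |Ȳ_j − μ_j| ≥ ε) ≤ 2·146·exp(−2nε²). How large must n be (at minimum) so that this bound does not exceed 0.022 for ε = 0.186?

Need 2·146·exp(−2nε²) ≤ 0.022, i.e. exp(−2nε²) ≤ 0.022/292.
So 2nε² ≥ ln(292/0.022) = 9.493467.
Hence n ≥ 9.493467/(2·0.186²) = 137.205.
The smallest integer n is 138.

138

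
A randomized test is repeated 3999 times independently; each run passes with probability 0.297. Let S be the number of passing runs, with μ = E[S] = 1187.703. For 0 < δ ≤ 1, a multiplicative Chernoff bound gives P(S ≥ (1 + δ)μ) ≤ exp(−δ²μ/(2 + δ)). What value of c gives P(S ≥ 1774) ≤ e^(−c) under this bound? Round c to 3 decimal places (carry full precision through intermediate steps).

116.063

Write 1774 = (1 + δ)μ, so δ = 1774/1187.703 − 1 = 0.4936394…
Then the exponent is δ²μ/(2 + δ) = (1774 − μ)² / (μ·(2 + δ)) = 116.063012.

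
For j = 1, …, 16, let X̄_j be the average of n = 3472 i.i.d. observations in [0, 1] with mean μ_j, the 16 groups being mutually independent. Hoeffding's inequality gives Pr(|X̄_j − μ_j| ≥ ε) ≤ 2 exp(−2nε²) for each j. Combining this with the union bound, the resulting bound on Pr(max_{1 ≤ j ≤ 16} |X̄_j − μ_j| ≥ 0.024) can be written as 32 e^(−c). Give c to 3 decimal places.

4.000

Union bound over the 16 events: Pr(max_{1 ≤ j ≤ 16} |X̄_j − μ_j| ≥ 0.024) ≤ 16·2·exp(−2nε²) = 32 exp(−2·3472·0.024²).
So c = 2·3472·0.024² = 3.9997.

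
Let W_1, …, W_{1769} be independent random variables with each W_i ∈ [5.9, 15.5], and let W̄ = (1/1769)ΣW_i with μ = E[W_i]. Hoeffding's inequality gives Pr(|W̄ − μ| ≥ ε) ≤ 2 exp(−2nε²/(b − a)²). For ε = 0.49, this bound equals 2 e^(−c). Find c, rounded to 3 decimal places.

9.217

c = 2nε²/(b − a)² = 2·1769·0.49² / 9.6² = 9.2174.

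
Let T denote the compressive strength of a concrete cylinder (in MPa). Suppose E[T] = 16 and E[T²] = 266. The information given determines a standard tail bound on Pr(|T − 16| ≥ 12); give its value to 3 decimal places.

0.069

The first two moments determine the variance, so Chebyshev's inequality is the sharpest standard bound available.
Var(T) = E[T²] − (E[T])² = 266 − 256 = 10.
Chebyshev's inequality: Pr(|T − μ| ≥ t) ≤ Var(T)/t² = 10/144 = 0.0694.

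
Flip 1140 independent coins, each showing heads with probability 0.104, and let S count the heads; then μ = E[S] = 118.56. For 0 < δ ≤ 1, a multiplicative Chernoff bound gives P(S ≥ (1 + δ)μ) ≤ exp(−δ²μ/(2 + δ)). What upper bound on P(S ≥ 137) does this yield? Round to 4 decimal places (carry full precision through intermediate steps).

Write 137 = (1 + δ)μ, so δ = 137/118.56 − 1 = 0.1555331…
Then the exponent is δ²μ/(2 + δ) = (137 − μ)² / (μ·(2 + δ)) = 1.330543.
Bound = exp(−1.330543) = 0.26433.

0.2643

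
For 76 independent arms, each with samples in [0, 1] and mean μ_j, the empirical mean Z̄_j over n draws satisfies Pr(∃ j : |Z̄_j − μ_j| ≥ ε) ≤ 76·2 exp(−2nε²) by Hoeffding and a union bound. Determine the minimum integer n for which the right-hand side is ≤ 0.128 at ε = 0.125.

227

Need 2·76·exp(−2nε²) ≤ 0.128, i.e. exp(−2nε²) ≤ 0.128/152.
So 2nε² ≥ ln(152/0.128) = 7.079606.
Hence n ≥ 7.079606/(2·0.125²) = 226.547.
The smallest integer n is 227.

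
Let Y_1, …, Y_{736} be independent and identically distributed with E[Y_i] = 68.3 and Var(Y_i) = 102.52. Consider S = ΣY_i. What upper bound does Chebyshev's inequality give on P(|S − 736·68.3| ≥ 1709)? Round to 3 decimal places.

Var(S) = n·Var(Y_i) = 736·102.52 = 75454.72.
Chebyshev: P(|S − 736·68.3| ≥ 1709) ≤ Var(S)/1709² = 75454.72/2920681 = 0.0258.

0.026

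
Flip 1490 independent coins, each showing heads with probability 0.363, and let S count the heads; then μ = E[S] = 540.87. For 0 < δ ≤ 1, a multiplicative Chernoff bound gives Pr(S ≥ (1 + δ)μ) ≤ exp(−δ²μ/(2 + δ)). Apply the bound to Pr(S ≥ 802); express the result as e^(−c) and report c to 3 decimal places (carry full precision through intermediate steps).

Write 802 = (1 + δ)μ, so δ = 802/540.87 − 1 = 0.4827962…
Then the exponent is δ²μ/(2 + δ) = (802 − μ)² / (μ·(2 + δ)) = 50.778465.

50.778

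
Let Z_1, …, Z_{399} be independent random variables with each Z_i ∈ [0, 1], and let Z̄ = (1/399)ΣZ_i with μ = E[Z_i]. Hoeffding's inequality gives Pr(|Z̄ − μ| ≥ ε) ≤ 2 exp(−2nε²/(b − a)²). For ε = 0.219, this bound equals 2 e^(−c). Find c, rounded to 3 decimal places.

38.273

c = 2nε²/(b − a)² = 2·399·0.219² / 1² = 38.2729.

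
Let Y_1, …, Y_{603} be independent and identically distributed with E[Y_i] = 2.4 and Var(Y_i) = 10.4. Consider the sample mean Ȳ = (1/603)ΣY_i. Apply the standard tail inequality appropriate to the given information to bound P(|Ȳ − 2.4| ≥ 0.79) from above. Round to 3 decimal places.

0.028

With mean and variance of each term known, Chebyshev's inequality bounds the deviation of the sum (or sample mean).
Var(Ȳ) = Var(Y_i)/n = 10.4/603 = 0.017247.
Chebyshev: P(|Ȳ − 2.4| ≥ 0.79) ≤ Var(Ȳ)/(0.79)² = 10.4/(603·0.79²) = 0.0276.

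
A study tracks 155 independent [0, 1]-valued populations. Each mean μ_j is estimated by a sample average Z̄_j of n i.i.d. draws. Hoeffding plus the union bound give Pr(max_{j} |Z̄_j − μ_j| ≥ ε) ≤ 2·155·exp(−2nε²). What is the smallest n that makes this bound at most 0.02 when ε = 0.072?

Need 2·155·exp(−2nε²) ≤ 0.02, i.e. exp(−2nε²) ≤ 0.02/310.
So 2nε² ≥ ln(310/0.02) = 9.648595.
Hence n ≥ 9.648595/(2·0.072²) = 930.613.
The smallest integer n is 931.

931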